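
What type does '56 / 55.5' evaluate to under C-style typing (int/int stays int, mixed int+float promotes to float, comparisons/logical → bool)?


Operand types: int / float
Rule: mixed int/float promotes to float; int/int stays int
Result type: float


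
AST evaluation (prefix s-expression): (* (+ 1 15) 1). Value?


Evaluate inner: (+ 1 15) = 16
Evaluate root: (* 16 1) = 16
Result: 16


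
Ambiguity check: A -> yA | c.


right-linear, alternatives start with distinct terminals 'y' vs 'c': unique leftmost derivation
Unambiguous


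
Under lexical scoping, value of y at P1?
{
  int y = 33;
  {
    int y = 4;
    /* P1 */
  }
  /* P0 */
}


y declared in the same block as P1
y = 4


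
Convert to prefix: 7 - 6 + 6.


left-to-right (same/higher precedence on left): tree is (+ (- 7 6) 6)
Prefix: + - 7 6 6


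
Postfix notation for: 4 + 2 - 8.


Left to right (same or higher precedence on left)
Postfix: 4 2 + 8 -


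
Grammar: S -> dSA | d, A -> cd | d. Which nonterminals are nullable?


A nonterminal is nullable iff some alternative derives ε (directly, or every symbol in it is nullable)
Nullable: {}


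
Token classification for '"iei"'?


Pattern: double-quoted sequence
Type: STRING_LITERAL


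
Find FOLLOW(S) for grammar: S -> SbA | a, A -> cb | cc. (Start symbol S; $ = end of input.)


$ ∈ FOLLOW(S). For each A -> αBβ: add FIRST(β)\{ε} to FOLLOW(B); if β nullable, add FOLLOW(A).
FOLLOW(S) = {$, b}


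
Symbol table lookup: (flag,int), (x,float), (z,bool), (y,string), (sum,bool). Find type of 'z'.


Lookup 'z' → type bool


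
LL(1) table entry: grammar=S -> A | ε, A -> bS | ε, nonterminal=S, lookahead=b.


For [S, b]: 'b' ∈ FIRST(A)
Entry: S -> A


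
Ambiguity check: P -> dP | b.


right-linear, alternatives start with distinct terminals 'd' vs 'b': unique leftmost derivation
Unambiguous


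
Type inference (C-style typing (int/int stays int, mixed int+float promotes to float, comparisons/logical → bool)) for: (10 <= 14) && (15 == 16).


Operand types: bool && bool
Rule: logical operators take bool operands and yield bool
Result type: bool


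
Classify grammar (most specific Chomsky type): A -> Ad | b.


Left-linear: every RHS is a terminal or one nonterminal followed by a terminal
Classification: Type 3 (Regular)


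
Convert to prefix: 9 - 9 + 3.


left-to-right (same/higher precedence on left): tree is (+ (- 9 9) 3)
Prefix: + - 9 9 3


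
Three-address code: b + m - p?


Break into single-operator statements:
t1 = b + m
t2 = t1 - p


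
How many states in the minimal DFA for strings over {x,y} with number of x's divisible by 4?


Track (count of x) mod 4: states 0..3, accept at 0
Minimal DFA: 4 states


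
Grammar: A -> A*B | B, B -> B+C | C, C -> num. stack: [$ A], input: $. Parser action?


start symbol A on stack, input exhausted
Action: accept


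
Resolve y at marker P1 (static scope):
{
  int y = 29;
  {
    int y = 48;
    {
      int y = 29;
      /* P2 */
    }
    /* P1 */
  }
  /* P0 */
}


y declared in the same block as P1
y = 48


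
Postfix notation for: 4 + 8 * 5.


* has higher precedence, evaluate 8*5 first
Postfix: 4 8 5 * +


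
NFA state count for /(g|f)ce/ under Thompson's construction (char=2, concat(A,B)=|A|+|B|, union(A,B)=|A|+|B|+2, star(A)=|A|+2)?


Syntax tree has 4 char leaf(s), 1 union(s), 0 star(s)
chars contribute 4×2 = 8; each union adds +2; each star adds +2
Total: 8 + 2 + 0 = 10 states


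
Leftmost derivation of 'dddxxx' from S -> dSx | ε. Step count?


Derivation: S => dSx => ddSxx => dddSxxx => dddxxx
Steps: 4


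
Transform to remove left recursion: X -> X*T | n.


Left-recursive alternatives: X*T; non-recursive: n
Introduce X': X -> nX', X' -> *TX' | ε


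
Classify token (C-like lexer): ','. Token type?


Pattern: delimiter/punctuation
Type: PUNCTUATION


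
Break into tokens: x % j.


Scan left to right, longest-match per lexeme
Tokens: ID(x), OP(%), ID(j)


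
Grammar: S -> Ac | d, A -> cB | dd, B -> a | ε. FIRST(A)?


Per alternative of A: FIRST(cB) = {c}; FIRST(dd) = {d}
FIRST(A) = {c, d}


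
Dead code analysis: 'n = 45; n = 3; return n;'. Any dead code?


first assignment to n is overwritten before any read
Dead: 'n = 45'


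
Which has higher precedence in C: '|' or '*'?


'*' is multiplicative (level 10); '|' is bitwise OR (level 3)
Higher level binds tighter
'*' has higher precedence than '|'


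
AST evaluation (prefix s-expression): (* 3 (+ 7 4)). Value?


Evaluate inner: (+ 7 4) = 11
Evaluate root: (* 3 11) = 33
Result: 33


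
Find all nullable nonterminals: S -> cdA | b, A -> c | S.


A nonterminal is nullable iff some alternative derives ε (directly, or every symbol in it is nullable)
Nullable: {}


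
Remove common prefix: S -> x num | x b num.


Common prefix: 'x'
Factored: S -> x S', S' -> num | b num


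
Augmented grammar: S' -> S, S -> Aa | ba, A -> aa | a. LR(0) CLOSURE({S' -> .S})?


Start: S' -> .S
For each item with dot before a nonterminal B, add B -> .γ for every B-production
Closure: [S' -> .S, S -> .Aa, S -> .ba, A -> .aa, A -> .a]


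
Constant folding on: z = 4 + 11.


4 + 11 = 15 at compile time
Optimized: z = 15


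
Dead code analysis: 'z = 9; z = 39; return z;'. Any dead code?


first assignment to z is overwritten before any read
Dead: 'z = 9'


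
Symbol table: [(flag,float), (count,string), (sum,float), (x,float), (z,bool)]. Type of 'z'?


Lookup 'z' → type bool


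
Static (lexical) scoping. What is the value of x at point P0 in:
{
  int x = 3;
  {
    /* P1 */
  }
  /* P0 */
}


x declared in the same block as P0
x = 3


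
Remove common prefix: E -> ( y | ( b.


Common prefix: '('
Factored: E -> ( E', E' -> y | b


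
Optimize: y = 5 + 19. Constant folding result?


5 + 19 = 24 at compile time
Optimized: y = 24


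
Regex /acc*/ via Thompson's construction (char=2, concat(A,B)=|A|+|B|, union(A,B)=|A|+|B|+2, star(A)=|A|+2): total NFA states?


Syntax tree has 3 char leaf(s), 0 union(s), 1 star(s)
chars contribute 3×2 = 6; each union adds +2; each star adds +2
Total: 6 + 0 + 2 = 8 states


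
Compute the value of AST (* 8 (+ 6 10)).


Evaluate inner: (+ 6 10) = 16
Evaluate root: (* 8 16) = 128
Result: 128


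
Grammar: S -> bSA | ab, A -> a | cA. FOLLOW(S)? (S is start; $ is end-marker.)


$ ∈ FOLLOW(S). For each A -> αBβ: add FIRST(β)\{ε} to FOLLOW(B); if β nullable, add FOLLOW(A).
FOLLOW(S) = {$, a, c}


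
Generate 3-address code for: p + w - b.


Break into single-operator statements:
t1 = p + w
t2 = t1 - b


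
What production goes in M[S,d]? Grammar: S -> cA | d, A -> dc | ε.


For [S, d]: 'd' ∈ FIRST(d)
Entry: S -> d


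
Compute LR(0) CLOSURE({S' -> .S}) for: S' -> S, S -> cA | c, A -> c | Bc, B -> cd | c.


Start: S' -> .S
For each item with dot before a nonterminal B, add B -> .γ for every B-production
Closure: [S' -> .S, S -> .cA, S -> .c]


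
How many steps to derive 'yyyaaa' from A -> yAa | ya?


Derivation: A => yAa => yyAaa => yyyaaa
Steps: 3


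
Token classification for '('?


Pattern: delimiter/punctuation
Type: PUNCTUATION


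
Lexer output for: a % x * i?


Scan left to right, longest-match per lexeme
Tokens: ID(a), OP(%), ID(x), OP(*), ID(i)


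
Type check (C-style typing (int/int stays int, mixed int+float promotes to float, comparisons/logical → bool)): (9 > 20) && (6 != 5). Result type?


Operand types: bool && bool
Rule: logical operators take bool operands and yield bool
Result type: bool


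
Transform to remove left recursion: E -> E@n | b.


Left-recursive alternatives: E@n; non-recursive: b
Introduce E': E -> bE', E' -> @nE' | ε


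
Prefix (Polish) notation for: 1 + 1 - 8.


left-to-right (same/higher precedence on left): tree is (- (+ 1 1) 8)
Prefix: - + 1 1 8


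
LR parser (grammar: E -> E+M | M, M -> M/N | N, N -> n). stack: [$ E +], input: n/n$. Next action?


no handle ('E+' is not any RHS); shift 'n'
Action: shift


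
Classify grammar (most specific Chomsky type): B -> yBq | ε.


Single nonterminal LHS, but y^n q^n is not regular
Classification: Type 2 (Context-Free)


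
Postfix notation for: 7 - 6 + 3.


Left to right (same or higher precedence on left)
Postfix: 7 6 - 3 +


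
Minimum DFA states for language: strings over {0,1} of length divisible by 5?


Track length mod 5: states 0..4, accept at 0
Minimal DFA: 5 states


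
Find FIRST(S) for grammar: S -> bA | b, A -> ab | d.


Per alternative of S: FIRST(bA) = {b}; FIRST(b) = {b}
FIRST(S) = {b}


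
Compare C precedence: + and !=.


'+' is additive (level 9); '!=' is equality (level 6)
Higher level binds tighter
'+' has higher precedence than '!='


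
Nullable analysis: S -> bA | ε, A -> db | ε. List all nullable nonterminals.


A nonterminal is nullable iff some alternative derives ε (directly, or every symbol in it is nullable)
Nullable: {A, S}


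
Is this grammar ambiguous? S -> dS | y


right-linear, alternatives start with distinct terminals 'd' vs 'y': unique leftmost derivation
Unambiguous


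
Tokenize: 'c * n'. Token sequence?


Scan left to right, longest-match per lexeme
Tokens: ID(c), OP(*), ID(n)


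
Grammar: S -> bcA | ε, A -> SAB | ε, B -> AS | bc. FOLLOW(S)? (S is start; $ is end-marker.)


$ ∈ FOLLOW(S). For each A -> αBβ: add FIRST(β)\{ε} to FOLLOW(B); if β nullable, add FOLLOW(A).
FOLLOW(S) = {$, b}


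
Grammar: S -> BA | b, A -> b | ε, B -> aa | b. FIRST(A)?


Per alternative of A: FIRST(b) = {b}; FIRST(ε) = {ε}
FIRST(A) = {b, ε}


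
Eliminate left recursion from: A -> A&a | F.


Left-recursive alternatives: A&a; non-recursive: F
Introduce A': A -> FA', A' -> &aA' | ε


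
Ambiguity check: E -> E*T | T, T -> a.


precedence layered via separate nonterminal T: deterministic
Unambiguous


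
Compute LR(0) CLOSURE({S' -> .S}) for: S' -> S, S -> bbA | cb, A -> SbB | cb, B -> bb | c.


Start: S' -> .S
For each item with dot before a nonterminal B, add B -> .γ for every B-production
Closure: [S' -> .S, S -> .bbA, S -> .cb]


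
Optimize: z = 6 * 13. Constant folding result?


6 * 13 = 78 at compile time
Optimized: z = 78


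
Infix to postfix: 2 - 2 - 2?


Left to right (same or higher precedence on left)
Postfix: 2 2 - 2 -


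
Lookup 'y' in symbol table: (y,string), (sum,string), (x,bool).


Lookup 'y' → type string


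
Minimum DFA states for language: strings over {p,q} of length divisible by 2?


Track length mod 2: states 0..1, accept at 0
Minimal DFA: 2 states


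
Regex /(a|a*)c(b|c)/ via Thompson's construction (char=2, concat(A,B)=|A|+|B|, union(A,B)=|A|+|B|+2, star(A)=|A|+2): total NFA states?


Syntax tree has 5 char leaf(s), 2 union(s), 1 star(s)
chars contribute 5×2 = 10; each union adds +2; each star adds +2
Total: 10 + 4 + 2 = 16 states


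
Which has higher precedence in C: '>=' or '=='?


'>=' is relational (level 7); '==' is equality (level 6)
Higher level binds tighter
'>=' has higher precedence than '=='


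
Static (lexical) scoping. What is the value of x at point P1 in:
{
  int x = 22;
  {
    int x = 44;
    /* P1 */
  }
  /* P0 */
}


x declared in the same block as P1
x = 44


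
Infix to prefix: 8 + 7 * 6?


'*' binds tighter: tree is (+ 8 (* 7 6))
Prefix: + 8 * 7 6


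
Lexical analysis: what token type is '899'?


Pattern: digits only
Type: INTEGER_LITERAL


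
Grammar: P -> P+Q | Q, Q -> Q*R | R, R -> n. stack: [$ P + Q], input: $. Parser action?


handle 'P+Q' on top; lookahead ∈ FOLLOW(P) = {+, $}
Action: reduce (P -> P+Q)


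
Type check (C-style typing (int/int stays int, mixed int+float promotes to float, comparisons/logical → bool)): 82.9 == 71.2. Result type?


Operand types: float == float
Rule: comparison yields bool
Result type: bool


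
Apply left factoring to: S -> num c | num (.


Common prefix: 'num'
Factored: S -> num S', S' -> c | (


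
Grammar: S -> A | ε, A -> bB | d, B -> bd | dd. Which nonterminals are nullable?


A nonterminal is nullable iff some alternative derives ε (directly, or every symbol in it is nullable)
Nullable: {S}


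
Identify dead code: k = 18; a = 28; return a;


k is assigned but never read
Dead: 'k = 18'


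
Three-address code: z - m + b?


Break into single-operator statements:
t1 = z - m
t2 = t1 + b


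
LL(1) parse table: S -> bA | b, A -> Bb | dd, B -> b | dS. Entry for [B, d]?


For [B, d]: 'd' ∈ FIRST(dS)
Entry: B -> dS


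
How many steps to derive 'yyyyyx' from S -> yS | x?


Derivation: S => yS => yyS => yyyS => yyyyS => yyyyyS => yyyyyx
Steps: 6


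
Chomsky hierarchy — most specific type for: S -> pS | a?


Right-linear: every RHS is a terminal or a terminal followed by one nonterminal
Classification: Type 3 (Regular)


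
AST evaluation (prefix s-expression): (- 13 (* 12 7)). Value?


Evaluate inner: (* 12 7) = 84
Evaluate root: (- 13 84) = -71
Result: -71


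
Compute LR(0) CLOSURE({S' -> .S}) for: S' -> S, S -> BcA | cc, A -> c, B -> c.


Start: S' -> .S
For each item with dot before a nonterminal B, add B -> .γ for every B-production
Closure: [S' -> .S, S -> .BcA, S -> .cc, B -> .c]


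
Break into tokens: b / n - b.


Scan left to right, longest-match per lexeme
Tokens: ID(b), OP(/), ID(n), OP(-), ID(b)


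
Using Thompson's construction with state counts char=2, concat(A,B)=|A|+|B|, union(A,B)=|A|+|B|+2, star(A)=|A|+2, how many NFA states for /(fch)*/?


Syntax tree has 3 char leaf(s), 0 union(s), 1 star(s)
chars contribute 3×2 = 6; each union adds +2; each star adds +2
Total: 6 + 0 + 2 = 8 states


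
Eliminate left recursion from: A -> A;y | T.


Left-recursive alternatives: A;y; non-recursive: T
Introduce A': A -> TA', A' -> ;yA' | ε


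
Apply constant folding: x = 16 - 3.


16 - 3 = 13 at compile time
Optimized: x = 13


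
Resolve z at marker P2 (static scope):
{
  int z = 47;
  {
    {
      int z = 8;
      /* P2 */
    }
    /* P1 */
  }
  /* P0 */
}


z declared in the same block as P2
z = 8


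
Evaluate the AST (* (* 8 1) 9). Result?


Evaluate inner: (* 8 1) = 8
Evaluate root: (* 8 9) = 72
Result: 72


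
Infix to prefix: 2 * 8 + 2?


left-to-right (same/higher precedence on left): tree is (+ (* 2 8) 2)
Prefix: + * 2 8 2


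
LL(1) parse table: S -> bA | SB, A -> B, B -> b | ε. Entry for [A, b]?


For [A, b]: 'b' ∈ FIRST(B)
Entry: A -> B


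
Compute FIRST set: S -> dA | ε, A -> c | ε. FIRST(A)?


Per alternative of A: FIRST(c) = {c}; FIRST(ε) = {ε}
FIRST(A) = {c, ε}


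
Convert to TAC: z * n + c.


Break into single-operator statements:
t1 = z * n
t2 = t1 + c


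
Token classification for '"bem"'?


Pattern: double-quoted sequence
Type: STRING_LITERAL


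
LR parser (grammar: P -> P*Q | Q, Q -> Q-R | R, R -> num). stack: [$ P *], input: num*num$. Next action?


no handle ('P*' is not any RHS); shift 'num'
Action: shift


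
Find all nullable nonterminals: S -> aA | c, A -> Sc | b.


A nonterminal is nullable iff some alternative derives ε (directly, or every symbol in it is nullable)
Nullable: {}


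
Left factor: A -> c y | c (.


Common prefix: 'c'
Factored: A -> c A', A' -> y | (


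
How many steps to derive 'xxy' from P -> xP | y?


Derivation: P => xP => xxP => xxy
Steps: 3


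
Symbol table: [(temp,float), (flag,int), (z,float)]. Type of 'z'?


Lookup 'z' → type float


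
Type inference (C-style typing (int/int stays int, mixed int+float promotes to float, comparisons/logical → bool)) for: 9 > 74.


Operand types: int > int
Rule: comparison yields bool
Result type: bool


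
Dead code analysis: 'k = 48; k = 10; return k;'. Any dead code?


first assignment to k is overwritten before any read
Dead: 'k = 48'


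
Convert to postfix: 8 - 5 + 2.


Left to right (same or higher precedence on left)
Postfix: 8 5 - 2 +


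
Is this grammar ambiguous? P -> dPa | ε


balanced d^n…a^n: each string has a unique parse
Unambiguous


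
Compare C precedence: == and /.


'/' is multiplicative (level 10); '==' is equality (level 6)
Higher level binds tighter
'/' has higher precedence than '=='


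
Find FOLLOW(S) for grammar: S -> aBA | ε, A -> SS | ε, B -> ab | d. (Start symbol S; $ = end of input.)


$ ∈ FOLLOW(S). For each A -> αBβ: add FIRST(β)\{ε} to FOLLOW(B); if β nullable, add FOLLOW(A).
FOLLOW(S) = {$, a}


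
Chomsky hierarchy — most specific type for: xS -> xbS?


LHS has context (more than one symbol) and |LHS| ≤ |RHS|
Classification: Type 1 (Context-Sensitive)


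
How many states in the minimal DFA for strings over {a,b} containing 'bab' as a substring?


KMP-style automaton: 3 progress states + 1 absorbing accept = 4
Minimal DFA: 4 states


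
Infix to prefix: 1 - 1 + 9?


left-to-right (same/higher precedence on left): tree is (+ (- 1 1) 9)
Prefix: + - 1 1 9


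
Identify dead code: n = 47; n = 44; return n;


first assignment to n is overwritten before any read
Dead: 'n = 47'


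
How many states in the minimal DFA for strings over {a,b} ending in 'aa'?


Track the longest suffix of input matching a prefix of 'aa': 3 classes (prefixes of length 0..2)
Minimal DFA: 3 states


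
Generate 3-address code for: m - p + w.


Break into single-operator statements:
t1 = m - p
t2 = t1 + w


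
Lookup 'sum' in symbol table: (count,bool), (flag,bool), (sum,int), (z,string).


Lookup 'sum' → type int


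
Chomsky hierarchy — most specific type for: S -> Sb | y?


Left-linear: every RHS is a terminal or one nonterminal followed by a terminal
Classification: Type 3 (Regular)


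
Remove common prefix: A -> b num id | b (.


Common prefix: 'b'
Factored: A -> b A', A' -> num id | (


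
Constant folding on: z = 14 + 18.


14 + 18 = 32 at compile time
Optimized: z = 32


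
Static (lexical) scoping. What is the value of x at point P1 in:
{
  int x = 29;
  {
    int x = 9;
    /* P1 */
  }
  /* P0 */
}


x declared in the same block as P1
x = 9


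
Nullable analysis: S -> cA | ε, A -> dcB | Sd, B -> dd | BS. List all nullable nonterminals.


A nonterminal is nullable iff some alternative derives ε (directly, or every symbol in it is nullable)
Nullable: {S}


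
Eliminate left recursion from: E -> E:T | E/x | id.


Left-recursive alternatives: E:T, E/x; non-recursive: id
Introduce E': E -> idE', E' -> :TE' | /xE' | ε


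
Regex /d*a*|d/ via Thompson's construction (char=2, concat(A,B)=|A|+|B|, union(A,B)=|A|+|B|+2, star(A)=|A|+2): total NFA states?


Syntax tree has 3 char leaf(s), 1 union(s), 2 star(s)
chars contribute 3×2 = 6; each union adds +2; each star adds +2
Total: 6 + 2 + 4 = 12 states


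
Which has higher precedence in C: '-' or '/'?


'/' is multiplicative (level 10); '-' is additive (level 9)
Higher level binds tighter
'/' has higher precedence than '-'


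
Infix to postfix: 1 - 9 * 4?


* has higher precedence, evaluate 9*4 first
Postfix: 1 9 4 * -


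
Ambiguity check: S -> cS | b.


right-linear, alternatives start with distinct terminals 'c' vs 'b': unique leftmost derivation
Unambiguous


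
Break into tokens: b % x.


Scan left to right, longest-match per lexeme
Tokens: ID(b), OP(%), ID(x)


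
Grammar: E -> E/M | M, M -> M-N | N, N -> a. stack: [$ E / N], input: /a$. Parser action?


'N' (not preceded by M-) is the handle for M -> N
Action: reduce (M -> N)


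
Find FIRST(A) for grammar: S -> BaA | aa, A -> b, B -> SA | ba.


Per alternative of A: FIRST(b) = {b}
FIRST(A) = {b}


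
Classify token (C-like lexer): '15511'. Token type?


Pattern: digits only
Type: INTEGER_LITERAL


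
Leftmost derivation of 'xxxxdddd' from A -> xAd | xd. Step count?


Derivation: A => xAd => xxAdd => xxxAddd => xxxxdddd
Steps: 4


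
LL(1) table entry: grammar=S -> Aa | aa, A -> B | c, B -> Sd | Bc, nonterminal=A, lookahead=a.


For [A, a]: 'a' ∈ FIRST(B)
Entry: A -> B


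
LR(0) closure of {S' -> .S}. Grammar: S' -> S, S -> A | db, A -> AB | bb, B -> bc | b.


Start: S' -> .S
For each item with dot before a nonterminal B, add B -> .γ for every B-production
Closure: [S' -> .S, S -> .A, S -> .db, A -> .AB, A -> .bb]


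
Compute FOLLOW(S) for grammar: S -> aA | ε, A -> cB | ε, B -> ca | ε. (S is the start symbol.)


$ ∈ FOLLOW(S). For each A -> αBβ: add FIRST(β)\{ε} to FOLLOW(B); if β nullable, add FOLLOW(A).
FOLLOW(S) = {$}


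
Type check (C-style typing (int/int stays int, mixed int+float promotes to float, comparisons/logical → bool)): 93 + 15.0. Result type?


Operand types: int + float
Rule: mixed int/float promotes to float; int/int stays int
Result type: float


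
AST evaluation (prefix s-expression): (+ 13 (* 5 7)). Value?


Evaluate inner: (* 5 7) = 35
Evaluate root: (+ 13 35) = 48
Result: 48


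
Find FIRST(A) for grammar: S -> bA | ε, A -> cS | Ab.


Per alternative of A: FIRST(cS) = {c}; FIRST(Ab) = {c}
FIRST(A) = {c}


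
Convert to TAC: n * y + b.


Break into single-operator statements:
t1 = n * y
t2 = t1 + b


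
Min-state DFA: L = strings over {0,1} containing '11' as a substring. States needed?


KMP-style automaton: 2 progress states + 1 absorbing accept = 3
Minimal DFA: 3 states


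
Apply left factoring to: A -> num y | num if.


Common prefix: 'num'
Factored: A -> num A', A' -> y | if


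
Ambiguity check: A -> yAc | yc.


balanced y^n…c^n: each string has a unique parse
Unambiguous


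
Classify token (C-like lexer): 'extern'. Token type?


Pattern: reserved word
Type: KEYWORD


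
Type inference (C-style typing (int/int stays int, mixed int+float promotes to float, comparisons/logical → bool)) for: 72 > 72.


Operand types: int > int
Rule: comparison yields bool
Result type: bool


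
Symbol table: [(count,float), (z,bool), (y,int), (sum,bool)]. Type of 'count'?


Lookup 'count' → type float


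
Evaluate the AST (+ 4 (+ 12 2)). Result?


Evaluate inner: (+ 12 2) = 14
Evaluate root: (+ 4 14) = 18
Result: 18


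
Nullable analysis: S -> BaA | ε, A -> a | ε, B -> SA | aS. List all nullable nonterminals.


A nonterminal is nullable iff some alternative derives ε (directly, or every symbol in it is nullable)
Nullable: {A, B, S}


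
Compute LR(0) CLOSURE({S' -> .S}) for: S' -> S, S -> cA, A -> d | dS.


Start: S' -> .S
For each item with dot before a nonterminal B, add B -> .γ for every B-production
Closure: [S' -> .S, S -> .cA]


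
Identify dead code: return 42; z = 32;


statement follows a return and is unreachable
Dead: 'z = 32'


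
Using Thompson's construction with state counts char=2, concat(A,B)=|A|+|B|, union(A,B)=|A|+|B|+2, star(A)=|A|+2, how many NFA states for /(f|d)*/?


Syntax tree has 2 char leaf(s), 1 union(s), 1 star(s)
chars contribute 2×2 = 4; each union adds +2; each star adds +2
Total: 4 + 2 + 2 = 8 states


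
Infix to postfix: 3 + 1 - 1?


Left to right (same or higher precedence on left)
Postfix: 3 1 + 1 -


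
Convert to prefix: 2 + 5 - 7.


left-to-right (same/higher precedence on left): tree is (- (+ 2 5) 7)
Prefix: - + 2 5 7


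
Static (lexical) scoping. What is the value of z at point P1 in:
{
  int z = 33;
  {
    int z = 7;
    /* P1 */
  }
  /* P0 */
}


z declared in the same block as P1
z = 7


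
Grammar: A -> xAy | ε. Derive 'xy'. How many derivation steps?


Derivation: A => xAy => xy
Steps: 2


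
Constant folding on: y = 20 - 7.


20 - 7 = 13 at compile time
Optimized: y = 13


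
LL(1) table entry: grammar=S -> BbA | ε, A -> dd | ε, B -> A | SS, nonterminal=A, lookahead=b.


For [A, b]: ε is nullable and 'b' ∈ FOLLOW(A)
Entry: A -> ε


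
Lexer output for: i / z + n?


Scan left to right, longest-match per lexeme
Tokens: ID(i), OP(/), ID(z), OP(+), ID(n)


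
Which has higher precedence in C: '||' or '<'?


'<' is relational (level 7); '||' is logical OR (level 1)
Higher level binds tighter
'<' has higher precedence than '||'


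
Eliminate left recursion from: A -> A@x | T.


Left-recursive alternatives: A@x; non-recursive: T
Introduce A': A -> TA', A' -> @xA' | ε


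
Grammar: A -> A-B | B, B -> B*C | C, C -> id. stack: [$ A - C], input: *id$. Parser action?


'C' (not preceded by B*) is the handle for B -> C
Action: reduce (B -> C)


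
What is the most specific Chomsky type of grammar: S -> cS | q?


Right-linear: every RHS is a terminal or a terminal followed by one nonterminal
Classification: Type 3 (Regular)


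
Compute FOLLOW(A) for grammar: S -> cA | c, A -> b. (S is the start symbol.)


$ ∈ FOLLOW(S). For each A -> αBβ: add FIRST(β)\{ε} to FOLLOW(B); if β nullable, add FOLLOW(A).
FOLLOW(A) = {$}


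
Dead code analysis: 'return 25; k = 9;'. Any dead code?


statement follows a return and is unreachable
Dead: 'k = 9'


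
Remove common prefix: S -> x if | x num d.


Common prefix: 'x'
Factored: S -> x S', S' -> if | num d


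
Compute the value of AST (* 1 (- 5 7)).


Evaluate inner: (- 5 7) = -2
Evaluate root: (* 1 -2) = -2
Result: -2


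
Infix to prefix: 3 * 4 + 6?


left-to-right (same/higher precedence on left): tree is (+ (* 3 4) 6)
Prefix: + * 3 4 6


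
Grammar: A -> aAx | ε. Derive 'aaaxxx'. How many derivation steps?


Derivation: A => aAx => aaAxx => aaaAxxx => aaaxxx
Steps: 4


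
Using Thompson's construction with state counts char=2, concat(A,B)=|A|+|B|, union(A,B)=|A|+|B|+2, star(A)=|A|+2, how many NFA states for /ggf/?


Syntax tree has 3 char leaf(s), 0 union(s), 0 star(s)
chars contribute 3×2 = 6; each union adds +2; each star adds +2
Total: 6 + 0 + 0 = 6 states


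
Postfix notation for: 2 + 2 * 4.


* has higher precedence, evaluate 2*4 first
Postfix: 2 2 4 * +


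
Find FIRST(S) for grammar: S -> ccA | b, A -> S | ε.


Per alternative of S: FIRST(ccA) = {c}; FIRST(b) = {b}
FIRST(S) = {b, c}


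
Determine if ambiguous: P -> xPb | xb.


balanced x^n…b^n: each string has a unique parse
Unambiguous


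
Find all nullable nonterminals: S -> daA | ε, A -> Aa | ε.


A nonterminal is nullable iff some alternative derives ε (directly, or every symbol in it is nullable)
Nullable: {A, S}


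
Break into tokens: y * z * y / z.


Scan left to right, longest-match per lexeme
Tokens: ID(y), OP(*), ID(z), OP(*), ID(y), OP(/), ID(z)


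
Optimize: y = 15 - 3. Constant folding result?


15 - 3 = 12 at compile time
Optimized: y = 12


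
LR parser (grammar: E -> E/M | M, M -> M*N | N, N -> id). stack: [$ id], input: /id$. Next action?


'id' on top is the handle for N -> id
Action: reduce (N -> id)


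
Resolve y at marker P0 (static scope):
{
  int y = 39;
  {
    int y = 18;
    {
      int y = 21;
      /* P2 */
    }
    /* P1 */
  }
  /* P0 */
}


y declared in the same block as P0
y = 39


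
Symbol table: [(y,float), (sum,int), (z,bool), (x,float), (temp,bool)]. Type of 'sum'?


Lookup 'sum' → type int


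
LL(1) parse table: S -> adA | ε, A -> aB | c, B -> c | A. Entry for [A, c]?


For [A, c]: 'c' ∈ FIRST(c)
Entry: A -> c


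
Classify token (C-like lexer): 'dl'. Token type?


Pattern: letter/underscore followed by alphanumerics, not a keyword
Type: IDENTIFIER


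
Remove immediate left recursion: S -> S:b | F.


Left-recursive alternatives: S:b; non-recursive: F
Introduce S': S -> FS', S' -> :bS' | ε


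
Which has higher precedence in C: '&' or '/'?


'/' is multiplicative (level 10); '&' is bitwise AND (level 5)
Higher level binds tighter
'/' has higher precedence than '&'


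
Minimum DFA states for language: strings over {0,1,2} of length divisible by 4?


Track length mod 4: states 0..3, accept at 0
Minimal DFA: 4 states


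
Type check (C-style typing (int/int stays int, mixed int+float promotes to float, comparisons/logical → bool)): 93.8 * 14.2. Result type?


Operand types: float * float
Rule: mixed int/float promotes to float; int/int stays int
Result type: float


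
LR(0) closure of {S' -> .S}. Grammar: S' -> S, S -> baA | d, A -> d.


Start: S' -> .S
For each item with dot before a nonterminal B, add B -> .γ for every B-production
Closure: [S' -> .S, S -> .baA, S -> .d]


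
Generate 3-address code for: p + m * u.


Break into single-operator statements:
t1 = m * u
t2 = p + t1


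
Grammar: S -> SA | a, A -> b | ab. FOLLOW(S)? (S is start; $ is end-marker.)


$ ∈ FOLLOW(S). For each A -> αBβ: add FIRST(β)\{ε} to FOLLOW(B); if β nullable, add FOLLOW(A).
FOLLOW(S) = {$, a, b}


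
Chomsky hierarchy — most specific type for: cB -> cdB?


LHS has context (more than one symbol) and |LHS| ≤ |RHS|
Classification: Type 1 (Context-Sensitive)


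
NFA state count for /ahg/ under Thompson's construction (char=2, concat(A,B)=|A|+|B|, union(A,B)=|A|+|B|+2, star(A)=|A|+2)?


Syntax tree has 3 char leaf(s), 0 union(s), 0 star(s)
chars contribute 3×2 = 6; each union adds +2; each star adds +2
Total: 6 + 0 + 0 = 6 states


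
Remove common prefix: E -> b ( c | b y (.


Common prefix: 'b'
Factored: E -> b E', E' -> ( c | y (


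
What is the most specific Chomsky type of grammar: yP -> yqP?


LHS has context (more than one symbol) and |LHS| ≤ |RHS|
Classification: Type 1 (Context-Sensitive)


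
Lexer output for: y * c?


Scan left to right, longest-match per lexeme
Tokens: ID(y), OP(*), ID(c)


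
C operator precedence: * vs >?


'*' is multiplicative (level 10); '>' is relational (level 7)
Higher level binds tighter
'*' has higher precedence than '>'


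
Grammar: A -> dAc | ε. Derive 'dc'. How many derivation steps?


Derivation: A => dAc => dc
Steps: 2


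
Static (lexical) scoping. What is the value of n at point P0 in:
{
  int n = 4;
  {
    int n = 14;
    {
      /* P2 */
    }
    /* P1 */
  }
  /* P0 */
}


n declared in the same block as P0
n = 4


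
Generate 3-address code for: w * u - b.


Break into single-operator statements:
t1 = w * u
t2 = t1 - b


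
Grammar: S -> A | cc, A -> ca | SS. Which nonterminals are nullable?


A nonterminal is nullable iff some alternative derives ε (directly, or every symbol in it is nullable)
Nullable: {}


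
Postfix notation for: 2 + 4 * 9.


* has higher precedence, evaluate 4*9 first
Postfix: 2 4 9 * +


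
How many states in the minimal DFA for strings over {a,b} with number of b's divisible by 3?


Track (count of b) mod 3: states 0..2, accept at 0
Minimal DFA: 3 states


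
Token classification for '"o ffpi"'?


Pattern: double-quoted sequence
Type: STRING_LITERAL


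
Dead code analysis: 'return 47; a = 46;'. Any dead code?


statement follows a return and is unreachable
Dead: 'a = 46'


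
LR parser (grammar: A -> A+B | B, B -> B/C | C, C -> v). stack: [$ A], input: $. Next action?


start symbol A on stack, input exhausted
Action: accept


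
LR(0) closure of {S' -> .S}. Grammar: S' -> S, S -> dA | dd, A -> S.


Start: S' -> .S
For each item with dot before a nonterminal B, add B -> .γ for every B-production
Closure: [S' -> .S, S -> .dA, S -> .dd]


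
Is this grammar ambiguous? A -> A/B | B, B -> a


precedence layered via separate nonterminal B: deterministic
Unambiguous


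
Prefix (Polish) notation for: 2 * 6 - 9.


left-to-right (same/higher precedence on left): tree is (- (* 2 6) 9)
Prefix: - * 2 6 9


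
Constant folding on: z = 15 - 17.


15 - 17 = -2 at compile time
Optimized: z = -2


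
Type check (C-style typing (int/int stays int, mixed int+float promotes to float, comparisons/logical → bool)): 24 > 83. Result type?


Operand types: int > int
Rule: comparison yields bool
Result type: bool


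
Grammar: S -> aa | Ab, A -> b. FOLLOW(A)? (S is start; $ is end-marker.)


$ ∈ FOLLOW(S). For each A -> αBβ: add FIRST(β)\{ε} to FOLLOW(B); if β nullable, add FOLLOW(A).
FOLLOW(A) = {b}


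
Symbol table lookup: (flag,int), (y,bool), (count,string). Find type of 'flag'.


Lookup 'flag' → type int


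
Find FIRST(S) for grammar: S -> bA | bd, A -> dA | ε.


Per alternative of S: FIRST(bA) = {b}; FIRST(bd) = {b}
FIRST(S) = {b}


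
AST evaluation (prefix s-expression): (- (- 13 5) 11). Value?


Evaluate inner: (- 13 5) = 8
Evaluate root: (- 8 11) = -3
Result: -3


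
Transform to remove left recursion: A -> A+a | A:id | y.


Left-recursive alternatives: A+a, A:id; non-recursive: y
Introduce A': A -> yA', A' -> +aA' | :idA' | ε


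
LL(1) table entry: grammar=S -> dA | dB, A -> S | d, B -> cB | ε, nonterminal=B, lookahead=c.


For [B, c]: 'c' ∈ FIRST(cB)
Entry: B -> cB


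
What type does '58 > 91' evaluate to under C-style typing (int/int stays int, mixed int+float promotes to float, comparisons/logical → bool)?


Operand types: int > int
Rule: comparison yields bool
Result type: bool


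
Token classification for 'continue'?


Pattern: reserved word
Type: KEYWORD


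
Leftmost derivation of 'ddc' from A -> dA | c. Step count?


Derivation: A => dA => ddA => ddc
Steps: 3


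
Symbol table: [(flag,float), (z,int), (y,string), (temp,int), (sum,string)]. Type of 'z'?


Lookup 'z' → type int


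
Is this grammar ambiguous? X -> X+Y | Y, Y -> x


precedence layered via separate nonterminal Y: deterministic
Unambiguous


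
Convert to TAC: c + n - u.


Break into single-operator statements:
t1 = c + n
t2 = t1 - u


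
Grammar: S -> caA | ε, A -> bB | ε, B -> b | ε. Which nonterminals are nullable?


A nonterminal is nullable iff some alternative derives ε (directly, or every symbol in it is nullable)
Nullable: {A, B, S}


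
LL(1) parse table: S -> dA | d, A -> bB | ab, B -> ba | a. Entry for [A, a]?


For [A, a]: 'a' ∈ FIRST(ab)
Entry: A -> ab


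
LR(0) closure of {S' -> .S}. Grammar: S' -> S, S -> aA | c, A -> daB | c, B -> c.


Start: S' -> .S
For each item with dot before a nonterminal B, add B -> .γ for every B-production
Closure: [S' -> .S, S -> .aA, S -> .c]


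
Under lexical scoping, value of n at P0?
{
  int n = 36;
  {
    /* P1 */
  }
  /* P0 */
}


n declared in the same block as P0
n = 36


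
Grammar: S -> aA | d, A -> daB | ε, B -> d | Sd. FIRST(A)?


Per alternative of A: FIRST(daB) = {d}; FIRST(ε) = {ε}
FIRST(A) = {d, ε}


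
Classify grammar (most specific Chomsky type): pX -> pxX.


LHS has context (more than one symbol) and |LHS| ≤ |RHS|
Classification: Type 1 (Context-Sensitive)


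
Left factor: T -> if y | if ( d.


Common prefix: 'if'
Factored: T -> if T', T' -> y | ( d


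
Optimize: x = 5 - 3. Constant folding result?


5 - 3 = 2 at compile time
Optimized: x = 2


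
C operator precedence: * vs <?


'*' is multiplicative (level 10); '<' is relational (level 7)
Higher level binds tighter
'*' has higher precedence than '<'


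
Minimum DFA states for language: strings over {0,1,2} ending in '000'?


Track the longest suffix of input matching a prefix of '000': 4 classes (prefixes of length 0..3)
Minimal DFA: 4 states


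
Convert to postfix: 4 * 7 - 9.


Left to right (same or higher precedence on left)
Postfix: 4 7 * 9 -


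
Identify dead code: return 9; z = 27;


statement follows a return and is unreachable
Dead: 'z = 27'


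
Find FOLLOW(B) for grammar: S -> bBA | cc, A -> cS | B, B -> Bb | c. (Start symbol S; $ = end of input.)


$ ∈ FOLLOW(S). For each A -> αBβ: add FIRST(β)\{ε} to FOLLOW(B); if β nullable, add FOLLOW(A).
FOLLOW(B) = {$, b, c}


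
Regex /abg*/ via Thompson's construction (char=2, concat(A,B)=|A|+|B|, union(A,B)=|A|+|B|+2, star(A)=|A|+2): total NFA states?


Syntax tree has 3 char leaf(s), 0 union(s), 1 star(s)
chars contribute 3×2 = 6; each union adds +2; each star adds +2
Total: 6 + 0 + 2 = 8 states


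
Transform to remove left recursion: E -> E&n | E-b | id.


Left-recursive alternatives: E&n, E-b; non-recursive: id
Introduce E': E -> idE', E' -> &nE' | -bE' | ε


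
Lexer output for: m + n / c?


Scan left to right, longest-match per lexeme
Tokens: ID(m), OP(+), ID(n), OP(/), ID(c)


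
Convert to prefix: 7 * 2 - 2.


left-to-right (same/higher precedence on left): tree is (- (* 7 2) 2)
Prefix: - * 7 2 2


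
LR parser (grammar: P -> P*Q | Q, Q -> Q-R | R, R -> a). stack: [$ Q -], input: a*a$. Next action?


no handle; shift 'a'
Action: shift


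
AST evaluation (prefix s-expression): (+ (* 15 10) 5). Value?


Evaluate inner: (* 15 10) = 150
Evaluate root: (+ 150 5) = 155
Result: 155


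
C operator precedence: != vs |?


'!=' is equality (level 6); '|' is bitwise OR (level 3)
Higher level binds tighter
'!=' has higher precedence than '|'


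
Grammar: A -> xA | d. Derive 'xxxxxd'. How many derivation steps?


Derivation: A => xA => xxA => xxxA => xxxxA => xxxxxA => xxxxxd
Steps: 6


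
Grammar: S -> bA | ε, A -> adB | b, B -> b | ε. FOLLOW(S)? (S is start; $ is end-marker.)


$ ∈ FOLLOW(S). For each A -> αBβ: add FIRST(β)\{ε} to FOLLOW(B); if β nullable, add FOLLOW(A).
FOLLOW(S) = {$}


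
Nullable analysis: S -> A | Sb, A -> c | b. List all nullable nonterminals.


A nonterminal is nullable iff some alternative derives ε (directly, or every symbol in it is nullable)
Nullable: {}


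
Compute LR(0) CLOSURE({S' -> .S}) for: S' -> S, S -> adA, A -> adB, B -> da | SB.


Start: S' -> .S
For each item with dot before a nonterminal B, add B -> .γ for every B-production
Closure: [S' -> .S, S -> .adA]


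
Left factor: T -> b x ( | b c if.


Common prefix: 'b'
Factored: T -> b T', T' -> x ( | c if


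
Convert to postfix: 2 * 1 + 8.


Left to right (same or higher precedence on left)
Postfix: 2 1 * 8 +


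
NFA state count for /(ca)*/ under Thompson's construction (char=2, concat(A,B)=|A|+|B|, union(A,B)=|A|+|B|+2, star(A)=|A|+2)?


Syntax tree has 2 char leaf(s), 0 union(s), 1 star(s)
chars contribute 2×2 = 4; each union adds +2; each star adds +2
Total: 4 + 0 + 2 = 6 states


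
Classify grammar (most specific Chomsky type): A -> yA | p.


Right-linear: every RHS is a terminal or a terminal followed by one nonterminal
Classification: Type 3 (Regular)


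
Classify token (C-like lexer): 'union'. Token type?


Pattern: reserved word
Type: KEYWORD


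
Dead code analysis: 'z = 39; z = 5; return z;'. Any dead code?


first assignment to z is overwritten before any read
Dead: 'z = 39'


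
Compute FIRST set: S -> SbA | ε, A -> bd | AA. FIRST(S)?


Per alternative of S: FIRST(SbA) = {b}; FIRST(ε) = {ε}
FIRST(S) = {b, ε}


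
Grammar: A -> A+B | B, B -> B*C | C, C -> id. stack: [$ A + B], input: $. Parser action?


handle 'A+B' on top; lookahead ∈ FOLLOW(A) = {+, $}
Action: reduce (A -> A+B)


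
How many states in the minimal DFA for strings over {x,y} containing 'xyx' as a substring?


KMP-style automaton: 3 progress states + 1 absorbing accept = 4
Minimal DFA: 4 states
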